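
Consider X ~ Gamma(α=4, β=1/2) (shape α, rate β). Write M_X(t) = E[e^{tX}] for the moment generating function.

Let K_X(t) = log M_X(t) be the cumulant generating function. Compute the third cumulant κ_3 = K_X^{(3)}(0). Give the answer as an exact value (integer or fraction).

κ_3 = d^3K/dt^3 |_{t=0} = 64

M_X(t) = 1/(16*(1/2 - t)^4)
K_X(t) = log M_X(t) = -4*log(1/2 - t) - 4*log(2)
dK/dt = -8/(2*t - 1)
d^2K/dt^2 = 16/(4*t^2 - 4*t + 1)
d^3K/dt^3 = -64/(8*t^3 - 12*t^2 + 6*t - 1)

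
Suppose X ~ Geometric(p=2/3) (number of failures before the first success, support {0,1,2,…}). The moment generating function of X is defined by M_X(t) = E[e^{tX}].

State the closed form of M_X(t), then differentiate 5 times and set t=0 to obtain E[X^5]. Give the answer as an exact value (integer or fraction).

E[X^5] = M^(5)(0) = 91/2

M_X(t) = 2/(3*(1 - e^(t)/3))
M^(5)(t) = (2*e^(5*t) + 156*e^(4*t) + 1188*e^(3*t) + 1404*e^(2*t) + 162*e^(t))/(e^(6*t) - 18*e^(5*t) + 135*e^(4*t) - 540*e^(3*t) + 1215*e^(2*t) - 1458*e^(t) + 729)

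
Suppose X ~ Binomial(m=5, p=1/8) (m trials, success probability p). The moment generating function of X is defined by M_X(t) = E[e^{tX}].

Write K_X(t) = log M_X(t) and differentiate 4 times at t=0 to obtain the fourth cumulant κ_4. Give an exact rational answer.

κ_4 = D^4[K](0) = 385/2048

M_X(t) = (e^(t)/8 + 7/8)^5
K_X(t) = log M_X(t) = 5*log(e^(t)/8 + 7/8)
D^4[K](t) = (35*e^(3*t) - 980*e^(2*t) + 1715*e^(t))/(e^(4*t) + 28*e^(3*t) + 294*e^(2*t) + 1372*e^(t) + 2401)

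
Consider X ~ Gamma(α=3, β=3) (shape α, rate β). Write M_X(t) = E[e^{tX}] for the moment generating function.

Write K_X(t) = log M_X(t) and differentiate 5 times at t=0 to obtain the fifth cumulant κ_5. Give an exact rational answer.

M_X(t) = 27/(3 - t)^3
K_X(t) = log M_X(t) = -3*log(3 - t) + 3*log(3)
dK/dt = -3/(t - 3)
d^2K/dt^2 = 3/(t^2 - 6*t + 9)
d^3K/dt^3 = -6/(t^3 - 9*t^2 + 27*t - 27)
d^4K/dt^4 = 18/(t^4 - 12*t^3 + 54*t^2 - 108*t + 81)
d^5K/dt^5 = -72/(t^5 - 15*t^4 + 90*t^3 - 270*t^2 + 405*t - 243)

κ_5 = d^5K/dt^5 |_{t=0} = 8/27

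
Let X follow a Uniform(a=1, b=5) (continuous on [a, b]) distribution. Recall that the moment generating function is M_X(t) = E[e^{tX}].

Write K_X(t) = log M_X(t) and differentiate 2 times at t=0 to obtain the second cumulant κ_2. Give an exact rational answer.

M_X(t) = (e^(5*t) - e^(t))/(4*t)
K_X(t) = log M_X(t) = -log(t) + log(e^(5*t) - e^(t)) - 2*log(2)
dK/dt = (5*t*e^(4*t) - t - e^(4*t) + 1)/(t*e^(4*t) - t)
d^2K/dt^2 = (-16*t^2*e^(4*t) + e^(8*t) - 2*e^(4*t) + 1)/(t^2*e^(8*t) - 2*t^2*e^(4*t) + t^2)

κ_2 = d^2K/dt^2 |_{t=0} = 4/3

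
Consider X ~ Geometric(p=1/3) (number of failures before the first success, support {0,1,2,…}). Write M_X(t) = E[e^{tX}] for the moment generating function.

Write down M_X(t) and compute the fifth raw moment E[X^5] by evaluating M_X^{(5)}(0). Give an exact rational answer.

M_X(t) = 1/(3*(1 - 2*e^(t)/3))
D^5[M](t) = (32*e^(5*t) + 1248*e^(4*t) + 4752*e^(3*t) + 2808*e^(2*t) + 162*e^(t))/(64*e^(6*t) - 576*e^(5*t) + 2160*e^(4*t) - 4320*e^(3*t) + 4860*e^(2*t) - 2916*e^(t) + 729)

E[X^5] = D^5[M](0) = 9002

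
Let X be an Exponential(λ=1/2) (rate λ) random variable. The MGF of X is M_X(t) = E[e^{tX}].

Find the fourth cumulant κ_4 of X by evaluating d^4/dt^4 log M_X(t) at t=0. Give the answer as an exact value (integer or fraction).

M_X(t) = 1/(2*(1/2 - t))
K_X(t) = log M_X(t) = -log(1/2 - t) - log(2)
K′(t) = -2/(2*t - 1)
K′′(t) = 4/(4*t^2 - 4*t + 1)
K′′′(t) = -16/(8*t^3 - 12*t^2 + 6*t - 1)
K′′′′(t) = 96/(16*t^4 - 32*t^3 + 24*t^2 - 8*t + 1)

κ_4 = K′′′′(0) = 96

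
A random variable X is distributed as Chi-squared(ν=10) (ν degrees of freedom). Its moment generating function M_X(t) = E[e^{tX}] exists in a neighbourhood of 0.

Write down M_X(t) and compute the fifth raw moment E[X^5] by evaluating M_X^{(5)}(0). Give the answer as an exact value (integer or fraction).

E[X^5] = M′′′′′(0) = 483840

M_X(t) = (1 - 2*t)^(-5)
M′(t) = 10/(64*t^6 - 192*t^5 + 240*t^4 - 160*t^3 + 60*t^2 - 12*t + 1)
M′′(t) = -120/(128*t^7 - 448*t^6 + 672*t^5 - 560*t^4 + 280*t^3 - 84*t^2 + 14*t - 1)
M′′′(t) = 1680/(256*t^8 - 1024*t^7 + 1792*t^6 - 1792*t^5 + 1120*t^4 - 448*t^3 + 112*t^2 - 16*t + 1)
M′′′′(t) = -26880/(512*t^9 - 2304*t^8 + 4608*t^7 - 5376*t^6 + 4032*t^5 - 2016*t^4 + 672*t^3 - 144*t^2 + 18*t - 1)
M′′′′′(t) = 483840/(1024*t^10 - 5120*t^9 + 11520*t^8 - 15360*t^7 + 13440*t^6 - 8064*t^5 + 3360*t^4 - 960*t^3 + 180*t^2 - 20*t + 1)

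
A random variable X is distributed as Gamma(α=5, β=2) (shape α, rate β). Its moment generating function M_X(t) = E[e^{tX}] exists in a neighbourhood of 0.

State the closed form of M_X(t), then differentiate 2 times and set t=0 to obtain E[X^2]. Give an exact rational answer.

M_X(t) = 32/(2 - t)^5
M^(2)(t) = -960/(t^7 - 14*t^6 + 84*t^5 - 280*t^4 + 560*t^3 - 672*t^2 + 448*t - 128)

E[X^2] = M^(2)(0) = 15/2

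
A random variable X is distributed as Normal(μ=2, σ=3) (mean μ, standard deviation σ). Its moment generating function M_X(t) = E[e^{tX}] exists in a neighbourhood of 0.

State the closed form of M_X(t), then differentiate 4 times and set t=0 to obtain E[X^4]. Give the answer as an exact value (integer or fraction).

E[X^4] = D^4[M](0) = 475

M_X(t) = e^(9*t^2/2 + 2*t)
D^4[M](t) = 6561*t^4*e^(2*t)*e^(9*t^2/2) + 5832*t^3*e^(2*t)*e^(9*t^2/2) + 6318*t^2*e^(2*t)*e^(9*t^2/2) + 2232*t*e^(2*t)*e^(9*t^2/2) + 475*e^(2*t)*e^(9*t^2/2)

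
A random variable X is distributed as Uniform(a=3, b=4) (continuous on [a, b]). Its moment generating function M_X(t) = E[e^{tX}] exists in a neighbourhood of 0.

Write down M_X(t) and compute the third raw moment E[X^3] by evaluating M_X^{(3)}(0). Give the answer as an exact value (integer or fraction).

M_X(t) = (e^(4*t) - e^(3*t))/t
D^3[M](t) = (64*t^3*e^(4*t) - 27*t^3*e^(3*t) - 48*t^2*e^(4*t) + 27*t^2*e^(3*t) + 24*t*e^(4*t) - 18*t*e^(3*t) - 6*e^(4*t) + 6*e^(3*t))/t^4

E[X^3] = D^3[M](0) = 175/4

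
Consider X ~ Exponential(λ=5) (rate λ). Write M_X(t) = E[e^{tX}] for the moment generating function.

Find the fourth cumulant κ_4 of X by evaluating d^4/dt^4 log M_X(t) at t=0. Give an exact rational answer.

κ_4 = d^4K/dt^4 |_{t=0} = 6/625

M_X(t) = 5/(5 - t)
K_X(t) = log M_X(t) = -log(5 - t) + log(5)
dK/dt = -1/(t - 5)
d^2K/dt^2 = 1/(t^2 - 10*t + 25)
d^3K/dt^3 = -2/(t^3 - 15*t^2 + 75*t - 125)
d^4K/dt^4 = 6/(t^4 - 20*t^3 + 150*t^2 - 500*t + 625)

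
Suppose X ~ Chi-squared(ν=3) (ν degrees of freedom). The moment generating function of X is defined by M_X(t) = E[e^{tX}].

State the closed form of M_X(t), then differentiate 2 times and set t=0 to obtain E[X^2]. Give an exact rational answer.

E[X^2] = d^2M/dt^2 |_{t=0} = 15

M_X(t) = (1 - 2*t)^(-3/2)
dM/dt = 3/(4*t^2*√(1 - 2*t) - 4*t*√(1 - 2*t) + √(1 - 2*t))
d^2M/dt^2 = -15/(8*t^3*√(1 - 2*t) - 12*t^2*√(1 - 2*t) + 6*t*√(1 - 2*t) - √(1 - 2*t))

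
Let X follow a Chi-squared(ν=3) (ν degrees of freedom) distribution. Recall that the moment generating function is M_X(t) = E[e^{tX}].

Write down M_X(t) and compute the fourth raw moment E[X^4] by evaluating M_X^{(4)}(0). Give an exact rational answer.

E[X^4] = d^4M/dt^4 |_{t=0} = 945

M_X(t) = (1 - 2*t)^(-3/2)
dM/dt = 3/(4*t^2*√(1 - 2*t) - 4*t*√(1 - 2*t) + √(1 - 2*t))
d^2M/dt^2 = -15/(8*t^3*√(1 - 2*t) - 12*t^2*√(1 - 2*t) + 6*t*√(1 - 2*t) - √(1 - 2*t))
d^3M/dt^3 = 105/(16*t^4*√(1 - 2*t) - 32*t^3*√(1 - 2*t) + 24*t^2*√(1 - 2*t) - 8*t*√(1 - 2*t) + √(1 - 2*t))
d^4M/dt^4 = -945/(32*t^5*√(1 - 2*t) - 80*t^4*√(1 - 2*t) + 80*t^3*√(1 - 2*t) - 40*t^2*√(1 - 2*t) + 10*t*√(1 - 2*t) - √(1 - 2*t))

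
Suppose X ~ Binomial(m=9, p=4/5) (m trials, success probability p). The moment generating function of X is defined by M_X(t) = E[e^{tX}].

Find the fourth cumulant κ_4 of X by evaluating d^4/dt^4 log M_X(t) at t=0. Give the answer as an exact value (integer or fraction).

M_X(t) = (4*e^(t)/5 + 1/5)^9
K_X(t) = log M_X(t) = 9*log(4*e^(t)/5 + 1/5)
dK/dt = 36*e^(t)/(4*e^(t) + 1)
d^2K/dt^2 = 36*e^(t)/(16*e^(2*t) + 8*e^(t) + 1)
d^3K/dt^3 = (-144*e^(2*t) + 36*e^(t))/(64*e^(3*t) + 48*e^(2*t) + 12*e^(t) + 1)
d^4K/dt^4 = (576*e^(3*t) - 576*e^(2*t) + 36*e^(t))/(256*e^(4*t) + 256*e^(3*t) + 96*e^(2*t) + 16*e^(t) + 1)

κ_4 = d^4K/dt^4 |_{t=0} = 36/625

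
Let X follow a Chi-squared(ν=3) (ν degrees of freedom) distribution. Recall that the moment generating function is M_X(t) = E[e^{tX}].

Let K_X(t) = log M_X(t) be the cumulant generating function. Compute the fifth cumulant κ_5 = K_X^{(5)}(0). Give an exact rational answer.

κ_5 = D^5[K](0) = 1152

M_X(t) = (1 - 2*t)^(-3/2)
K_X(t) = log M_X(t) = -3*log(1 - 2*t)/2
D^5[K](t) = -1152/(32*t^5 - 80*t^4 + 80*t^3 - 40*t^2 + 10*t - 1)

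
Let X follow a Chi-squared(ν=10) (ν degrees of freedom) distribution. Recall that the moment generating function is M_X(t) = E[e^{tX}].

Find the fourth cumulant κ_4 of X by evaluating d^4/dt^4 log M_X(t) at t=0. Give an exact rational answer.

κ_4 = K′′′′(0) = 480

M_X(t) = (1 - 2*t)^(-5)
K_X(t) = log M_X(t) = -5*log(1 - 2*t)
K′(t) = -10/(2*t - 1)
K′′(t) = 20/(4*t^2 - 4*t + 1)
K′′′(t) = -80/(8*t^3 - 12*t^2 + 6*t - 1)
K′′′′(t) = 480/(16*t^4 - 32*t^3 + 24*t^2 - 8*t + 1)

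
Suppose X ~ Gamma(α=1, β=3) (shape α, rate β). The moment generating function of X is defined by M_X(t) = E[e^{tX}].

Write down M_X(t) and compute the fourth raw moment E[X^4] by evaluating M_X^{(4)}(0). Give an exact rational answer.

M_X(t) = 3/(3 - t)
D^4[M](t) = -72/(t^5 - 15*t^4 + 90*t^3 - 270*t^2 + 405*t - 243)

E[X^4] = D^4[M](0) = 8/27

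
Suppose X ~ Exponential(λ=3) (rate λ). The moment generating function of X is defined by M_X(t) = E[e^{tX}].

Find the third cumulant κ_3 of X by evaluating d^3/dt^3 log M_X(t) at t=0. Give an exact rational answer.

M_X(t) = 3/(3 - t)
K_X(t) = log M_X(t) = -log(3 - t) + log(3)
K^(3)(t) = -2/(t^3 - 9*t^2 + 27*t - 27)

κ_3 = K^(3)(0) = 2/27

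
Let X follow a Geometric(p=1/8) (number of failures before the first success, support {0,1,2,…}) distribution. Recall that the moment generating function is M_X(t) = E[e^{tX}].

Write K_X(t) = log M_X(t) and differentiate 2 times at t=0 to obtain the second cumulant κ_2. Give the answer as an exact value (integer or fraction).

M_X(t) = 1/(8*(1 - 7*e^(t)/8))
K_X(t) = log M_X(t) = -log(1 - 7*e^(t)/8) - 3*log(2)
dK/dt = -7*e^(t)/(7*e^(t) - 8)
d^2K/dt^2 = 56*e^(t)/(49*e^(2*t) - 112*e^(t) + 64)

κ_2 = d^2K/dt^2 |_{t=0} = 56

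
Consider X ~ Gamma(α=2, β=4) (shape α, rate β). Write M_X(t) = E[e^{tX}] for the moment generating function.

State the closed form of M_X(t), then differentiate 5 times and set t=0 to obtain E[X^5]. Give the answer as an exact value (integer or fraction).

M_X(t) = 16/(4 - t)^2
dM/dt = -32/(t^3 - 12*t^2 + 48*t - 64)
d^2M/dt^2 = 96/(t^4 - 16*t^3 + 96*t^2 - 256*t + 256)
d^3M/dt^3 = -384/(t^5 - 20*t^4 + 160*t^3 - 640*t^2 + 1280*t - 1024)
d^4M/dt^4 = 1920/(t^6 - 24*t^5 + 240*t^4 - 1280*t^3 + 3840*t^2 - 6144*t + 4096)
d^5M/dt^5 = -11520/(t^7 - 28*t^6 + 336*t^5 - 2240*t^4 + 8960*t^3 - 21504*t^2 + 28672*t - 16384)

E[X^5] = d^5M/dt^5 |_{t=0} = 45/64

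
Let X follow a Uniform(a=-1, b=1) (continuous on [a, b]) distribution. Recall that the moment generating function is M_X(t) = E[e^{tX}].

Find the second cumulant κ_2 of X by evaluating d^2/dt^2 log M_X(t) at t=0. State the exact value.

κ_2 = D^2[K](0) = 1/3

M_X(t) = (e^(t) - e^(-t))/(2*t)
K_X(t) = log M_X(t) = -log(t) + log(e^(t) - e^(-t)) - log(2)
D^2[K](t) = (-4*t^2*e^(2*t) + e^(4*t) - 2*e^(2*t) + 1)/(t^2*e^(4*t) - 2*t^2*e^(2*t) + t^2)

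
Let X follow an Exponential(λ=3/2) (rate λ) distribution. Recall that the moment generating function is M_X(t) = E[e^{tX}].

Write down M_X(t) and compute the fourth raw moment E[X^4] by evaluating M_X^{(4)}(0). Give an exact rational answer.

E[X^4] = M^(4)(0) = 128/27

M_X(t) = 3/(2*(3/2 - t))
M^(4)(t) = -1152/(32*t^5 - 240*t^4 + 720*t^3 - 1080*t^2 + 810*t - 243)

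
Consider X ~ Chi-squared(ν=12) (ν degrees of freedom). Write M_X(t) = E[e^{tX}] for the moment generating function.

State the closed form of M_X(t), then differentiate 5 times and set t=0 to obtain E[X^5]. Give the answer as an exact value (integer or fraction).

E[X^5] = D^5[M](0) = 967680

M_X(t) = (1 - 2*t)^(-6)
D^5[M](t) = -967680/(2048*t^11 - 11264*t^10 + 28160*t^9 - 42240*t^8 + 42240*t^7 - 29568*t^6 + 14784*t^5 - 5280*t^4 + 1320*t^3 - 220*t^2 + 22*t - 1)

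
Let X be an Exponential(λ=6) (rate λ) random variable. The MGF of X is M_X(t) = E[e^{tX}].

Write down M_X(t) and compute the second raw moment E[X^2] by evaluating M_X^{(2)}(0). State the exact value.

M_X(t) = 6/(6 - t)
M^(2)(t) = -12/(t^3 - 18*t^2 + 108*t - 216)

E[X^2] = M^(2)(0) = 1/18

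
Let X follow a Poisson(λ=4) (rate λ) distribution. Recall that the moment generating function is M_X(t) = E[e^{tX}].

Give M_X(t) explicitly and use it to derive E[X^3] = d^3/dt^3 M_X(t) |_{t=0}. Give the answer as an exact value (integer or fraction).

M_X(t) = e^(4*e^(t) - 4)
dM/dt = 4*e^(-4)*e^(t)*e^(4*e^(t))
d^2M/dt^2 = (16*e^(2*t)*e^(4*e^(t)) + 4*e^(t)*e^(4*e^(t)))*e^(-4)
d^3M/dt^3 = (64*e^(3*t)*e^(4*e^(t)) + 48*e^(2*t)*e^(4*e^(t)) + 4*e^(t)*e^(4*e^(t)))*e^(-4)

E[X^3] = d^3M/dt^3 |_{t=0} = 116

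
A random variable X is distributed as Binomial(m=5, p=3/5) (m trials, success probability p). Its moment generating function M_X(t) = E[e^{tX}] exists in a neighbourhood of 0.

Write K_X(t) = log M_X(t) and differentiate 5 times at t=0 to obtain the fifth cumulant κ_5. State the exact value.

M_X(t) = (3*e^(t)/5 + 2/5)^5
K_X(t) = log M_X(t) = 5*log(3*e^(t)/5 + 2/5)
K′(t) = 15*e^(t)/(3*e^(t) + 2)
K′′(t) = 30*e^(t)/(9*e^(2*t) + 12*e^(t) + 4)
K′′′(t) = (-90*e^(2*t) + 60*e^(t))/(27*e^(3*t) + 54*e^(2*t) + 36*e^(t) + 8)
K′′′′(t) = (270*e^(3*t) - 720*e^(2*t) + 120*e^(t))/(81*e^(4*t) + 216*e^(3*t) + 216*e^(2*t) + 96*e^(t) + 16)
K′′′′′(t) = (-810*e^(4*t) + 5940*e^(3*t) - 3960*e^(2*t) + 240*e^(t))/(243*e^(5*t) + 810*e^(4*t) + 1080*e^(3*t) + 720*e^(2*t) + 240*e^(t) + 32)

κ_5 = K′′′′′(0) = 282/625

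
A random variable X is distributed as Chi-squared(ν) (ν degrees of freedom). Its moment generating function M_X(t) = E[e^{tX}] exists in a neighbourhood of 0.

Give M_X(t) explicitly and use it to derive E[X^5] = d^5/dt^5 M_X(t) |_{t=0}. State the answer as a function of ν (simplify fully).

E[X^5] = D^5[M](0) = ν*(ν^4 + 20*ν^3 + 140*ν^2 + 400*ν + 384)

M_X(t) = (1 - 2*t)^(-ν/2)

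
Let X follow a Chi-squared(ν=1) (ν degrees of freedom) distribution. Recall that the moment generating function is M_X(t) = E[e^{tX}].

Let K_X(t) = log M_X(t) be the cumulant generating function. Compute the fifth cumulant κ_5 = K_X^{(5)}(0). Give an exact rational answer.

κ_5 = D^5[K](0) = 384

M_X(t) = 1/√(1 - 2*t)
K_X(t) = log M_X(t) = -log(1 - 2*t)/2
D^5[K](t) = -384/(32*t^5 - 80*t^4 + 80*t^3 - 40*t^2 + 10*t - 1)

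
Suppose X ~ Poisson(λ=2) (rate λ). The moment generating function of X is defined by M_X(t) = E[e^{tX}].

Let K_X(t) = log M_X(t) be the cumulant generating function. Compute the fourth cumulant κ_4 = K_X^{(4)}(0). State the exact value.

M_X(t) = e^(2*e^(t) - 2)
K_X(t) = log M_X(t) = 2*e^(t) - 2
K^(4)(t) = 2*e^(t)

κ_4 = K^(4)(0) = 2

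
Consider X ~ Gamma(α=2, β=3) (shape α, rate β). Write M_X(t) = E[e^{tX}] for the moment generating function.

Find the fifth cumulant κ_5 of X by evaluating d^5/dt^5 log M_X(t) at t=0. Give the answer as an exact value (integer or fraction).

M_X(t) = 9/(3 - t)^2
K_X(t) = log M_X(t) = -2*log(3 - t) + 2*log(3)
K′(t) = -2/(t - 3)
K′′(t) = 2/(t^2 - 6*t + 9)
K′′′(t) = -4/(t^3 - 9*t^2 + 27*t - 27)
K′′′′(t) = 12/(t^4 - 12*t^3 + 54*t^2 - 108*t + 81)
K′′′′′(t) = -48/(t^5 - 15*t^4 + 90*t^3 - 270*t^2 + 405*t - 243)

κ_5 = K′′′′′(0) = 16/81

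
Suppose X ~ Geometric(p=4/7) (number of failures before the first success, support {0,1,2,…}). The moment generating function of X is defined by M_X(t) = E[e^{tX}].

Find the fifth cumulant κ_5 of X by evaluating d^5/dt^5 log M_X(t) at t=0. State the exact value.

M_X(t) = 4/(7*(1 - 3*e^(t)/7))
K_X(t) = log M_X(t) = -log(1 - 3*e^(t)/7) - log(7) + 2*log(2)
K^(5)(t) = (-567*e^(4*t) - 14553*e^(3*t) - 33957*e^(2*t) - 7203*e^(t))/(243*e^(5*t) - 2835*e^(4*t) + 13230*e^(3*t) - 30870*e^(2*t) + 36015*e^(t) - 16807)

κ_5 = K^(5)(0) = 7035/128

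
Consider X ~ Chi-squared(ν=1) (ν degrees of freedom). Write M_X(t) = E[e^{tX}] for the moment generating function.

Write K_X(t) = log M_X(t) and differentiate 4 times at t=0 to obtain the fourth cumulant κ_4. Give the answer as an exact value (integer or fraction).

M_X(t) = 1/√(1 - 2*t)
K_X(t) = log M_X(t) = -log(1 - 2*t)/2
K^(4)(t) = 48/(16*t^4 - 32*t^3 + 24*t^2 - 8*t + 1)

κ_4 = K^(4)(0) = 48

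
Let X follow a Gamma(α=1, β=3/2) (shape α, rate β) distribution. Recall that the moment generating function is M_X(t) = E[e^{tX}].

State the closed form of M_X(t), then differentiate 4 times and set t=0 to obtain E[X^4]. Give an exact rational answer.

E[X^4] = M^(4)(0) = 128/27

M_X(t) = 3/(2*(3/2 - t))
M^(4)(t) = -1152/(32*t^5 - 240*t^4 + 720*t^3 - 1080*t^2 + 810*t - 243)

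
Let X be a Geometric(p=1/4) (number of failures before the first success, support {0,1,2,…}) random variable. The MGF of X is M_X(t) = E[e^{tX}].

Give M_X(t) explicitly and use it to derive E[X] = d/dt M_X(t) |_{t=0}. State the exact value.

E[X] = D[M](0) = 3

M_X(t) = 1/(4*(1 - 3*e^(t)/4))
D[M](t) = 3*e^(t)/(9*e^(2*t) - 24*e^(t) + 16)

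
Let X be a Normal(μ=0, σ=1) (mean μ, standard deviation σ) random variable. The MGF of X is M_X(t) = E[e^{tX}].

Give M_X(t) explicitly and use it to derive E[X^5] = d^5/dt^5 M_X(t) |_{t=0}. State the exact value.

E[X^5] = M′′′′′(0) = 0

M_X(t) = e^(t^2/2)
M′(t) = t*e^(t^2/2)
M′′(t) = t^2*e^(t^2/2) + e^(t^2/2)
M′′′(t) = t^3*e^(t^2/2) + 3*t*e^(t^2/2)
M′′′′(t) = t^4*e^(t^2/2) + 6*t^2*e^(t^2/2) + 3*e^(t^2/2)
M′′′′′(t) = t^5*e^(t^2/2) + 10*t^3*e^(t^2/2) + 15*t*e^(t^2/2)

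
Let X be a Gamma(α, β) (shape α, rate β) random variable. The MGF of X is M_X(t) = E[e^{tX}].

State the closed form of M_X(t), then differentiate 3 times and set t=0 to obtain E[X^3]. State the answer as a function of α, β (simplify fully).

M_X(t) = (β/(β - t))^α
M′(t) = -α*β^α*(1/(β - t))^α/(-β + t)
M′′(t) = (α^2*β^α*(1/(β - t))^α + α*β^α*(1/(β - t))^α)/(β^2 - 2*β*t + t^2)
M′′′(t) = (-α^3*β^α*(1/(β - t))^α - 3*α^2*β^α*(1/(β - t))^α - 2*α*β^α*(1/(β - t))^α)/(-β^3 + 3*β^2*t - 3*β*t^2 + t^3)

E[X^3] = M′′′(0) = α*(α^2 + 3*α + 2)/β^3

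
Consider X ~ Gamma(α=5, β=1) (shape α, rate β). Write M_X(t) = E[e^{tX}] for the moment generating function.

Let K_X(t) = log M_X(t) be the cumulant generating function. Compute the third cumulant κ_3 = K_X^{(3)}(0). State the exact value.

κ_3 = K′′′(0) = 10

M_X(t) = (1 - t)^(-5)
K_X(t) = log M_X(t) = -5*log(1 - t)
K′(t) = -5/(t - 1)
K′′(t) = 5/(t^2 - 2*t + 1)
K′′′(t) = -10/(t^3 - 3*t^2 + 3*t - 1)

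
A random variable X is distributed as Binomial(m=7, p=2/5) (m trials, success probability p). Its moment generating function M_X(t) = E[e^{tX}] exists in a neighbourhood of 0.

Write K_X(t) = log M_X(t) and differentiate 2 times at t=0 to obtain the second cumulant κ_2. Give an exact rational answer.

M_X(t) = (2*e^(t)/5 + 3/5)^7
K_X(t) = log M_X(t) = 7*log(2*e^(t)/5 + 3/5)
K^(2)(t) = 42*e^(t)/(4*e^(2*t) + 12*e^(t) + 9)

κ_2 = K^(2)(0) = 42/25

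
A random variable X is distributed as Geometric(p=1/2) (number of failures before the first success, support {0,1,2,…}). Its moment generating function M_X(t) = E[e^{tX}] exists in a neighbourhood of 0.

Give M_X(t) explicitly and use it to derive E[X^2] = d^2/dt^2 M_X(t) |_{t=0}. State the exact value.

E[X^2] = M′′(0) = 3

M_X(t) = 1/(2*(1 - e^(t)/2))
M′(t) = e^(t)/(e^(2*t) - 4*e^(t) + 4)
M′′(t) = (-e^(2*t) - 2*e^(t))/(e^(3*t) - 6*e^(2*t) + 12*e^(t) - 8)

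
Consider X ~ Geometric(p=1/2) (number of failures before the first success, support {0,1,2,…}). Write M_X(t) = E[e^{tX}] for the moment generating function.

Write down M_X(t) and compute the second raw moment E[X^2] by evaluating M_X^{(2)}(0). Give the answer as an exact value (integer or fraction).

M_X(t) = 1/(2*(1 - e^(t)/2))
D^2[M](t) = (-e^(2*t) - 2*e^(t))/(e^(3*t) - 6*e^(2*t) + 12*e^(t) - 8)

E[X^2] = D^2[M](0) = 3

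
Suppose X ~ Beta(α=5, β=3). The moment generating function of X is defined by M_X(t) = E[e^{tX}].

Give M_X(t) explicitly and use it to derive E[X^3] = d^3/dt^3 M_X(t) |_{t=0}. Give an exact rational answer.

E[X^3] = D^3[M](0) = 7/24

M_X(t) = ₁F₁(5; 8; t)
D^3[M](t) = 7*₁F₁(8; 11; t)/24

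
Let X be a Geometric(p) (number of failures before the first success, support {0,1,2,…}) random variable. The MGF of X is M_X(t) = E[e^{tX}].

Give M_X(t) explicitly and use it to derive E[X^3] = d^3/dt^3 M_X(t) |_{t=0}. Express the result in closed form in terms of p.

M_X(t) = p/(-(1 - p)*e^(t) + 1)

E[X^3] = D^3[M](0) = -1 + 7/p - 12/p^2 + 6/p^3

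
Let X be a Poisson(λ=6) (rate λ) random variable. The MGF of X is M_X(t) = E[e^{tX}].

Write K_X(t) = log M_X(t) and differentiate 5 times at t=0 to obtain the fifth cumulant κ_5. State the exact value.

κ_5 = K^(5)(0) = 6

M_X(t) = e^(6*e^(t) - 6)
K_X(t) = log M_X(t) = 6*e^(t) - 6
K^(5)(t) = 6*e^(t)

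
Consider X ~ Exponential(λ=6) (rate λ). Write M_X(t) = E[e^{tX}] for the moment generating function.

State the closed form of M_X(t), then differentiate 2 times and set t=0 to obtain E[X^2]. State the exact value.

M_X(t) = 6/(6 - t)
M′(t) = 6/(t^2 - 12*t + 36)
M′′(t) = -12/(t^3 - 18*t^2 + 108*t - 216)

E[X^2] = M′′(0) = 1/18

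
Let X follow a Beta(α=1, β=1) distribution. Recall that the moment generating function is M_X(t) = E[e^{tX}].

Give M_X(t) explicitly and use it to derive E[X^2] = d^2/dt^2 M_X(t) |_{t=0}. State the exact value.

E[X^2] = M^(2)(0) = 1/3

M_X(t) = ₁F₁(1; 2; t)
M^(2)(t) = ₁F₁(3; 4; t)/3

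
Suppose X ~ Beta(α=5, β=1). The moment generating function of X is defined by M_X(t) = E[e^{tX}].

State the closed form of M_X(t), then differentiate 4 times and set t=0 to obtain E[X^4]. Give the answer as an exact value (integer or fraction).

E[X^4] = M′′′′(0) = 5/9

M_X(t) = ₁F₁(5; 6; t)
M′(t) = 5*₁F₁(6; 7; t)/6
M′′(t) = 5*₁F₁(7; 8; t)/7
M′′′(t) = 5*₁F₁(8; 9; t)/8
M′′′′(t) = 5*₁F₁(9; 10; t)/9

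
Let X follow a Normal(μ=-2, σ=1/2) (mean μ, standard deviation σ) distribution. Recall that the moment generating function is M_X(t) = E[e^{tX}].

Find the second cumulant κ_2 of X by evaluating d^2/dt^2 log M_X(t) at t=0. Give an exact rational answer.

M_X(t) = e^(t^2/8 - 2*t)
K_X(t) = log M_X(t) = t^2/8 - 2*t
K^(2)(t) = 1/4

κ_2 = K^(2)(0) = 1/4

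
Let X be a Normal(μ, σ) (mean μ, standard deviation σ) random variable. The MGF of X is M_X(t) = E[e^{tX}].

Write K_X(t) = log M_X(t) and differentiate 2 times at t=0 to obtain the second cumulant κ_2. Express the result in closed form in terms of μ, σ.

M_X(t) = e^(μ*t + σ^2*t^2/2)
K_X(t) = log M_X(t) = μ*t + σ^2*t^2/2
K′(t) = μ + σ^2*t
K′′(t) = σ^2

κ_2 = K′′(0) = σ^2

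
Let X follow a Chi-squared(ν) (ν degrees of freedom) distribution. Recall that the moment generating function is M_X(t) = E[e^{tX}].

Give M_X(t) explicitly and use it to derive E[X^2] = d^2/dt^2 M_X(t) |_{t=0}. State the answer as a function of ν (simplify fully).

E[X^2] = M^(2)(0) = ν*(ν + 2)

M_X(t) = (1 - 2*t)^(-ν/2)
M^(2)(t) = (ν^2 + 2*ν)/(4*t^2*(1 - 2*t)^(ν/2) - 4*t*(1 - 2*t)^(ν/2) + (1 - 2*t)^(ν/2))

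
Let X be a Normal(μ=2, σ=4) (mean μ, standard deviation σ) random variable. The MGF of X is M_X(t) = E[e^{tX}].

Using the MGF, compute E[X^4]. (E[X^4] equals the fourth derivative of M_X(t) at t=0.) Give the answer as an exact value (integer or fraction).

E[X^4] = M^(4)(0) = 1168

M_X(t) = e^(8*t^2 + 2*t)
M^(4)(t) = 65536*t^4*e^(2*t)*e^(8*t^2) + 32768*t^3*e^(2*t)*e^(8*t^2) + 30720*t^2*e^(2*t)*e^(8*t^2) + 6656*t*e^(2*t)*e^(8*t^2) + 1168*e^(2*t)*e^(8*t^2)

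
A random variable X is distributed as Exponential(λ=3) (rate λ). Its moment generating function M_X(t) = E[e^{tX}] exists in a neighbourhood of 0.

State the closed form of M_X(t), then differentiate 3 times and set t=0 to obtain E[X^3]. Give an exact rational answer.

E[X^3] = M^(3)(0) = 2/9

M_X(t) = 3/(3 - t)
M^(3)(t) = 18/(t^4 - 12*t^3 + 54*t^2 - 108*t + 81)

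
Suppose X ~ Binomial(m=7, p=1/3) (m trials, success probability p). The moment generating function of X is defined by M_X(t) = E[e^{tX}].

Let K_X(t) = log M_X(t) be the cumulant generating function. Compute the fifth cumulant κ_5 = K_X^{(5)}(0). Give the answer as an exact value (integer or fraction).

M_X(t) = (e^(t)/3 + 2/3)^7
K_X(t) = log M_X(t) = 7*log(e^(t)/3 + 2/3)
K′(t) = 7*e^(t)/(e^(t) + 2)
K′′(t) = 14*e^(t)/(e^(2*t) + 4*e^(t) + 4)
K′′′(t) = (-14*e^(2*t) + 28*e^(t))/(e^(3*t) + 6*e^(2*t) + 12*e^(t) + 8)
K′′′′(t) = (14*e^(3*t) - 112*e^(2*t) + 56*e^(t))/(e^(4*t) + 8*e^(3*t) + 24*e^(2*t) + 32*e^(t) + 16)
K′′′′′(t) = (-14*e^(4*t) + 308*e^(3*t) - 616*e^(2*t) + 112*e^(t))/(e^(5*t) + 10*e^(4*t) + 40*e^(3*t) + 80*e^(2*t) + 80*e^(t) + 32)

κ_5 = K′′′′′(0) = -70/81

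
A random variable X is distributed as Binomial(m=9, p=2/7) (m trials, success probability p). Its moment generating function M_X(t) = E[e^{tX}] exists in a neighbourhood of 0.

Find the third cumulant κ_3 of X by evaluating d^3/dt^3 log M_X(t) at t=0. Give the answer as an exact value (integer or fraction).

M_X(t) = (2*e^(t)/7 + 5/7)^9
K_X(t) = log M_X(t) = 9*log(2*e^(t)/7 + 5/7)
dK/dt = 18*e^(t)/(2*e^(t) + 5)
d^2K/dt^2 = 90*e^(t)/(4*e^(2*t) + 20*e^(t) + 25)
d^3K/dt^3 = (-180*e^(2*t) + 450*e^(t))/(8*e^(3*t) + 60*e^(2*t) + 150*e^(t) + 125)

κ_3 = d^3K/dt^3 |_{t=0} = 270/343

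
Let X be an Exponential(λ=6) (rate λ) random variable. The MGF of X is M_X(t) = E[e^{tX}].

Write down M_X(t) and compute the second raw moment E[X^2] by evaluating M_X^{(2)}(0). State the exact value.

M_X(t) = 6/(6 - t)
dM/dt = 6/(t^2 - 12*t + 36)
d^2M/dt^2 = -12/(t^3 - 18*t^2 + 108*t - 216)

E[X^2] = d^2M/dt^2 |_{t=0} = 1/18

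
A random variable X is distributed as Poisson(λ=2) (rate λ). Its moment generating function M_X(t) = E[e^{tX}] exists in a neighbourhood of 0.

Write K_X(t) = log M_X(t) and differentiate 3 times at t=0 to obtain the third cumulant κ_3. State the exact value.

M_X(t) = e^(2*e^(t) - 2)
K_X(t) = log M_X(t) = 2*e^(t) - 2
K^(3)(t) = 2*e^(t)

κ_3 = K^(3)(0) = 2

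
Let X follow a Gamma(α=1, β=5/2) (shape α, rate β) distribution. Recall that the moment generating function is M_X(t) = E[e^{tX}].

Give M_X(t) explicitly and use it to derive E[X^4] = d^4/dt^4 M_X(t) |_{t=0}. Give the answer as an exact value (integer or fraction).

M_X(t) = 5/(2*(5/2 - t))
D^4[M](t) = -1920/(32*t^5 - 400*t^4 + 2000*t^3 - 5000*t^2 + 6250*t - 3125)

E[X^4] = D^4[M](0) = 384/625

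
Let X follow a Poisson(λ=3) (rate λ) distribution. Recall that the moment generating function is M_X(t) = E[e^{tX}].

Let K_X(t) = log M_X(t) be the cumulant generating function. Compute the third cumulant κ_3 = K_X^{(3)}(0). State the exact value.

κ_3 = d^3K/dt^3 |_{t=0} = 3

M_X(t) = e^(3*e^(t) - 3)
K_X(t) = log M_X(t) = 3*e^(t) - 3
dK/dt = 3*e^(t)
d^2K/dt^2 = 3*e^(t)
d^3K/dt^3 = 3*e^(t)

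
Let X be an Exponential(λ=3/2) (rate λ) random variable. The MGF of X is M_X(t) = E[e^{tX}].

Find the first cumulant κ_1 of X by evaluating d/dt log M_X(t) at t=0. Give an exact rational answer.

M_X(t) = 3/(2*(3/2 - t))
K_X(t) = log M_X(t) = -log(3/2 - t) - log(2) + log(3)
K′(t) = -2/(2*t - 3)

κ_1 = K′(0) = 2/3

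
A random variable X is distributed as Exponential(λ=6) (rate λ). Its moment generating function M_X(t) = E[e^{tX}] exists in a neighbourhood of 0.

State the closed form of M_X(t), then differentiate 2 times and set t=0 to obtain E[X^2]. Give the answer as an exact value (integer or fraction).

E[X^2] = d^2M/dt^2 |_{t=0} = 1/18

M_X(t) = 6/(6 - t)
dM/dt = 6/(t^2 - 12*t + 36)
d^2M/dt^2 = -12/(t^3 - 18*t^2 + 108*t - 216)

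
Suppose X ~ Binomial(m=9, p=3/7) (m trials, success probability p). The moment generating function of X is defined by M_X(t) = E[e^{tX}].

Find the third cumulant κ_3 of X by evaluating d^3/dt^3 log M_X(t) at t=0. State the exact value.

M_X(t) = (3*e^(t)/7 + 4/7)^9
K_X(t) = log M_X(t) = 9*log(3*e^(t)/7 + 4/7)
dK/dt = 27*e^(t)/(3*e^(t) + 4)
d^2K/dt^2 = 108*e^(t)/(9*e^(2*t) + 24*e^(t) + 16)
d^3K/dt^3 = (-324*e^(2*t) + 432*e^(t))/(27*e^(3*t) + 108*e^(2*t) + 144*e^(t) + 64)

κ_3 = d^3K/dt^3 |_{t=0} = 108/343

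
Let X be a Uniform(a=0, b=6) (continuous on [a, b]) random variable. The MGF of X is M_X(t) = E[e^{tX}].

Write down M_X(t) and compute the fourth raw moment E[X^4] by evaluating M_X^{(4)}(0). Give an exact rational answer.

E[X^4] = D^4[M](0) = 1296/5

M_X(t) = (e^(6*t) - 1)/(6*t)
D^4[M](t) = (216*t^4*e^(6*t) - 144*t^3*e^(6*t) + 72*t^2*e^(6*t) - 24*t*e^(6*t) + 4*e^(6*t) - 4)/t^5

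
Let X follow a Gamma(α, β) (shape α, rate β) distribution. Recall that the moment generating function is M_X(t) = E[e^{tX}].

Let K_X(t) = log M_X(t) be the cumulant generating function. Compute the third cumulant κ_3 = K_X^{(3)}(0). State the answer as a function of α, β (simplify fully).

M_X(t) = (β/(β - t))^α
K_X(t) = log M_X(t) = α*(log(β) - log(β - t))
K^(3)(t) = -2*α/(-β^3 + 3*β^2*t - 3*β*t^2 + t^3)

κ_3 = K^(3)(0) = 2*α/β^3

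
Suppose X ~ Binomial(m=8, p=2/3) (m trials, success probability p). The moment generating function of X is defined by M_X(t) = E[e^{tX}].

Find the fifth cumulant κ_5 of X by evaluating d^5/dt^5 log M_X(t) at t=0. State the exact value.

M_X(t) = (2*e^(t)/3 + 1/3)^8
K_X(t) = log M_X(t) = 8*log(2*e^(t)/3 + 1/3)
K′(t) = 16*e^(t)/(2*e^(t) + 1)
K′′(t) = 16*e^(t)/(4*e^(2*t) + 4*e^(t) + 1)
K′′′(t) = (-32*e^(2*t) + 16*e^(t))/(8*e^(3*t) + 12*e^(2*t) + 6*e^(t) + 1)
K′′′′(t) = (64*e^(3*t) - 128*e^(2*t) + 16*e^(t))/(16*e^(4*t) + 32*e^(3*t) + 24*e^(2*t) + 8*e^(t) + 1)
K′′′′′(t) = (-128*e^(4*t) + 704*e^(3*t) - 352*e^(2*t) + 16*e^(t))/(32*e^(5*t) + 80*e^(4*t) + 80*e^(3*t) + 40*e^(2*t) + 10*e^(t) + 1)

κ_5 = K′′′′′(0) = 80/81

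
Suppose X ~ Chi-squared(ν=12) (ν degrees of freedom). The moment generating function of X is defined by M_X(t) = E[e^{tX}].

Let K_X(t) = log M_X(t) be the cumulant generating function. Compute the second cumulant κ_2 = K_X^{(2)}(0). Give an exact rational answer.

κ_2 = d^2K/dt^2 |_{t=0} = 24

M_X(t) = (1 - 2*t)^(-6)
K_X(t) = log M_X(t) = -6*log(1 - 2*t)
dK/dt = -12/(2*t - 1)
d^2K/dt^2 = 24/(4*t^2 - 4*t + 1)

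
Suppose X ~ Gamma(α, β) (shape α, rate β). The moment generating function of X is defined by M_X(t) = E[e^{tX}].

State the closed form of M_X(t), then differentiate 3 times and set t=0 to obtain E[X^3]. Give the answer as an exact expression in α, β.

E[X^3] = M′′′(0) = α*(α^2 + 3*α + 2)/β^3

M_X(t) = (β/(β - t))^α
M′(t) = -α*β^α*(1/(β - t))^α/(-β + t)
M′′(t) = (α^2*β^α*(1/(β - t))^α + α*β^α*(1/(β - t))^α)/(β^2 - 2*β*t + t^2)
M′′′(t) = (-α^3*β^α*(1/(β - t))^α - 3*α^2*β^α*(1/(β - t))^α - 2*α*β^α*(1/(β - t))^α)/(-β^3 + 3*β^2*t - 3*β*t^2 + t^3)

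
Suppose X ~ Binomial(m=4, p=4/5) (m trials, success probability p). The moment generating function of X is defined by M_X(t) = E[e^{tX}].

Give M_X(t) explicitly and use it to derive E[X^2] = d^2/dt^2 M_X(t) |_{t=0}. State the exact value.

M_X(t) = (4*e^(t)/5 + 1/5)^4
dM/dt = 1024*e^(4*t)/625 + 768*e^(3*t)/625 + 192*e^(2*t)/625 + 16*e^(t)/625
d^2M/dt^2 = 4096*e^(4*t)/625 + 2304*e^(3*t)/625 + 384*e^(2*t)/625 + 16*e^(t)/625

E[X^2] = d^2M/dt^2 |_{t=0} = 272/25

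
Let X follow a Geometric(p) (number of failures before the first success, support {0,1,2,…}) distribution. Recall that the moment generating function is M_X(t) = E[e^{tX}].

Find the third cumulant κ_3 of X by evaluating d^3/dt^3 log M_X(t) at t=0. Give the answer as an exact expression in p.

M_X(t) = p/(-(1 - p)*e^(t) + 1)
K_X(t) = log M_X(t) = log(p) - log(-(1 - p)*e^(t) + 1)

κ_3 = D^3[K](0) = (p^2 - 3*p + 2)/p^3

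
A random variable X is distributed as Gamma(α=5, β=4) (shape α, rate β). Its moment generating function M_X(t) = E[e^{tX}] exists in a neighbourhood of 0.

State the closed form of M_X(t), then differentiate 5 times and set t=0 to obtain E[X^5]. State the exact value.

M_X(t) = 1024/(4 - t)^5
dM/dt = 5120/(t^6 - 24*t^5 + 240*t^4 - 1280*t^3 + 3840*t^2 - 6144*t + 4096)
d^2M/dt^2 = -30720/(t^7 - 28*t^6 + 336*t^5 - 2240*t^4 + 8960*t^3 - 21504*t^2 + 28672*t - 16384)
d^3M/dt^3 = 215040/(t^8 - 32*t^7 + 448*t^6 - 3584*t^5 + 17920*t^4 - 57344*t^3 + 114688*t^2 - 131072*t + 65536)
d^4M/dt^4 = -1720320/(t^9 - 36*t^8 + 576*t^7 - 5376*t^6 + 32256*t^5 - 129024*t^4 + 344064*t^3 - 589824*t^2 + 589824*t - 262144)
d^5M/dt^5 = 15482880/(t^10 - 40*t^9 + 720*t^8 - 7680*t^7 + 53760*t^6 - 258048*t^5 + 860160*t^4 - 1966080*t^3 + 2949120*t^2 - 2621440*t + 1048576)

E[X^5] = d^5M/dt^5 |_{t=0} = 945/64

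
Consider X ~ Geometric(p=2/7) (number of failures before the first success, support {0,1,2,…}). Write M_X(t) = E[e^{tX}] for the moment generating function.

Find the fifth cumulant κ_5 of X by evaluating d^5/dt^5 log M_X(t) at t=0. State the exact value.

κ_5 = K^(5)(0) = 5565

M_X(t) = 2/(7*(1 - 5*e^(t)/7))
K_X(t) = log M_X(t) = -log(1 - 5*e^(t)/7) - log(7) + log(2)
K^(5)(t) = (-4375*e^(4*t) - 67375*e^(3*t) - 94325*e^(2*t) - 12005*e^(t))/(3125*e^(5*t) - 21875*e^(4*t) + 61250*e^(3*t) - 85750*e^(2*t) + 60025*e^(t) - 16807)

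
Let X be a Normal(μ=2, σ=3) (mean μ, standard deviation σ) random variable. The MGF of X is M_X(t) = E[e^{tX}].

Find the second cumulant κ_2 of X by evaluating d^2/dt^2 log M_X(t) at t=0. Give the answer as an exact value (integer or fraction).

M_X(t) = e^(9*t^2/2 + 2*t)
K_X(t) = log M_X(t) = 9*t^2/2 + 2*t
K^(2)(t) = 9

κ_2 = K^(2)(0) = 9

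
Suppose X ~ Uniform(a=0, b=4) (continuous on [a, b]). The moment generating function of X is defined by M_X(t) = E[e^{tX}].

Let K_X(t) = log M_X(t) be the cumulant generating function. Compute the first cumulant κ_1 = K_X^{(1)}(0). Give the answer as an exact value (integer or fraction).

κ_1 = D[K](0) = 2

M_X(t) = (e^(4*t) - 1)/(4*t)
K_X(t) = log M_X(t) = -log(t) + log(e^(4*t) - 1) - 2*log(2)
D[K](t) = (4*t*e^(4*t) - e^(4*t) + 1)/(t*e^(4*t) - t)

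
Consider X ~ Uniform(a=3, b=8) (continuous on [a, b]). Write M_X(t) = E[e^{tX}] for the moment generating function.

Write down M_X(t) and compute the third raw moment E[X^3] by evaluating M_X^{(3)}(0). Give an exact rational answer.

M_X(t) = (e^(8*t) - e^(3*t))/(5*t)
D^3[M](t) = (512*t^3*e^(8*t) - 27*t^3*e^(3*t) - 192*t^2*e^(8*t) + 27*t^2*e^(3*t) + 48*t*e^(8*t) - 18*t*e^(3*t) - 6*e^(8*t) + 6*e^(3*t))/(5*t^4)

E[X^3] = D^3[M](0) = 803/4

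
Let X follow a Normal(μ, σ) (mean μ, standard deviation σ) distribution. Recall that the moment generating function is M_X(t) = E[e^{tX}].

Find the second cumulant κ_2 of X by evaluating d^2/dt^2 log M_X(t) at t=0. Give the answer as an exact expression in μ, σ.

κ_2 = K^(2)(0) = σ^2

M_X(t) = e^(μ*t + σ^2*t^2/2)
K_X(t) = log M_X(t) = μ*t + σ^2*t^2/2
K^(2)(t) = σ^2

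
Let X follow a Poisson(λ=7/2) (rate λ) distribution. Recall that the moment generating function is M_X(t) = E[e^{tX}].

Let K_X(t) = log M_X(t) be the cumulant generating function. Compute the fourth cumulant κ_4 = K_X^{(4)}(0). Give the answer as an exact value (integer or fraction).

κ_4 = d^4K/dt^4 |_{t=0} = 7/2

M_X(t) = e^(7*e^(t)/2 - 7/2)
K_X(t) = log M_X(t) = 7*e^(t)/2 - 7/2
dK/dt = 7*e^(t)/2
d^2K/dt^2 = 7*e^(t)/2
d^3K/dt^3 = 7*e^(t)/2
d^4K/dt^4 = 7*e^(t)/2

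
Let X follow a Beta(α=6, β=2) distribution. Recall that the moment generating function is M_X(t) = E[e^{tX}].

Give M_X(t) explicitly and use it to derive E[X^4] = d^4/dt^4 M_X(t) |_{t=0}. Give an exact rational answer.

E[X^4] = d^4M/dt^4 |_{t=0} = 21/55

M_X(t) = ₁F₁(6; 8; t)
dM/dt = 3*₁F₁(7; 9; t)/4
d^2M/dt^2 = 7*₁F₁(8; 10; t)/12
d^3M/dt^3 = 7*₁F₁(9; 11; t)/15
d^4M/dt^4 = 21*₁F₁(10; 12; t)/55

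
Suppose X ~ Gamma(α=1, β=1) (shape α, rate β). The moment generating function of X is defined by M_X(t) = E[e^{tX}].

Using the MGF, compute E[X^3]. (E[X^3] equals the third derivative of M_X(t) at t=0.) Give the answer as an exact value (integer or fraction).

E[X^3] = M^(3)(0) = 6

M_X(t) = 1/(1 - t)
M^(3)(t) = 6/(t^4 - 4*t^3 + 6*t^2 - 4*t + 1)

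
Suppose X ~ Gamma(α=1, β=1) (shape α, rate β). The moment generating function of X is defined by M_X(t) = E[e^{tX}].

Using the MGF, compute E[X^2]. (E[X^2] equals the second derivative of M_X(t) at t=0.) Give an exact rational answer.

M_X(t) = 1/(1 - t)
M′(t) = 1/(t^2 - 2*t + 1)
M′′(t) = -2/(t^3 - 3*t^2 + 3*t - 1)

E[X^2] = M′′(0) = 2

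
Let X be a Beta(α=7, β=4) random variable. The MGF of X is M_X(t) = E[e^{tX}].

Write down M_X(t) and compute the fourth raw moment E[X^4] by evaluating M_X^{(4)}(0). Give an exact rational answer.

M_X(t) = ₁F₁(7; 11; t)
D^4[M](t) = 30*₁F₁(11; 15; t)/143

E[X^4] = D^4[M](0) = 30/143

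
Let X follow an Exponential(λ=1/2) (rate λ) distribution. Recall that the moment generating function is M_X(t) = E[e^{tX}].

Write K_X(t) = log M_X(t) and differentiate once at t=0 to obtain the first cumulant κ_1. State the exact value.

M_X(t) = 1/(2*(1/2 - t))
K_X(t) = log M_X(t) = -log(1/2 - t) - log(2)
K^(1)(t) = -2/(2*t - 1)

κ_1 = K^(1)(0) = 2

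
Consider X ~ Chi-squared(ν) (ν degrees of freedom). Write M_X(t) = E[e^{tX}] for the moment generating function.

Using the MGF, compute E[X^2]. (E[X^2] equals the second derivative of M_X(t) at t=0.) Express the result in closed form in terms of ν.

E[X^2] = M^(2)(0) = ν*(ν + 2)

M_X(t) = (1 - 2*t)^(-ν/2)
M^(2)(t) = (ν^2 + 2*ν)/(4*t^2*(1 - 2*t)^(ν/2) - 4*t*(1 - 2*t)^(ν/2) + (1 - 2*t)^(ν/2))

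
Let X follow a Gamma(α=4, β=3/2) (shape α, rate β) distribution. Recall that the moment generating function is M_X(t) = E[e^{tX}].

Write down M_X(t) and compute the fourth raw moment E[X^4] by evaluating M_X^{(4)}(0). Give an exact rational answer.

M_X(t) = 81/(16*(3/2 - t)^4)
M^(4)(t) = 1088640/(256*t^8 - 3072*t^7 + 16128*t^6 - 48384*t^5 + 90720*t^4 - 108864*t^3 + 81648*t^2 - 34992*t + 6561)

E[X^4] = M^(4)(0) = 4480/27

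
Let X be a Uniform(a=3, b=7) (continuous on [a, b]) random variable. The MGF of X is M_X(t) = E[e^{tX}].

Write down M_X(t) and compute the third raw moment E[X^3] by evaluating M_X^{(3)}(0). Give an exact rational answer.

M_X(t) = (e^(7*t) - e^(3*t))/(4*t)
M^(3)(t) = (343*t^3*e^(7*t) - 27*t^3*e^(3*t) - 147*t^2*e^(7*t) + 27*t^2*e^(3*t) + 42*t*e^(7*t) - 18*t*e^(3*t) - 6*e^(7*t) + 6*e^(3*t))/(4*t^4)

E[X^3] = M^(3)(0) = 145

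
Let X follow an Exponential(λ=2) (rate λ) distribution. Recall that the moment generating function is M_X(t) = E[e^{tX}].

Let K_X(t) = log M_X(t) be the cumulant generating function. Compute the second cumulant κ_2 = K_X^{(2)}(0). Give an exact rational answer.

M_X(t) = 2/(2 - t)
K_X(t) = log M_X(t) = -log(2 - t) + log(2)
K^(2)(t) = 1/(t^2 - 4*t + 4)

κ_2 = K^(2)(0) = 1/4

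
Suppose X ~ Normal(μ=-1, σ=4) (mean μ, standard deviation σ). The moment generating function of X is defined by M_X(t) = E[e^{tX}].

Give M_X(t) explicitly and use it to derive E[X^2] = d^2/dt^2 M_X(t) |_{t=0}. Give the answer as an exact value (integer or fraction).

E[X^2] = d^2M/dt^2 |_{t=0} = 17

M_X(t) = e^(8*t^2 - t)
dM/dt = 16*t*e^(-t)*e^(8*t^2) - e^(-t)*e^(8*t^2)
d^2M/dt^2 = (256*t^2*e^(8*t^2) - 32*t*e^(8*t^2) + 17*e^(8*t^2))*e^(-t)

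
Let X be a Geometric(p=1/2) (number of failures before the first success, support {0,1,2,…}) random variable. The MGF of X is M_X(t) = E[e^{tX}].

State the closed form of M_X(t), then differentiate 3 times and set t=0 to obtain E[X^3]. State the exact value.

M_X(t) = 1/(2*(1 - e^(t)/2))
M^(3)(t) = (e^(3*t) + 8*e^(2*t) + 4*e^(t))/(e^(4*t) - 8*e^(3*t) + 24*e^(2*t) - 32*e^(t) + 16)

E[X^3] = M^(3)(0) = 13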